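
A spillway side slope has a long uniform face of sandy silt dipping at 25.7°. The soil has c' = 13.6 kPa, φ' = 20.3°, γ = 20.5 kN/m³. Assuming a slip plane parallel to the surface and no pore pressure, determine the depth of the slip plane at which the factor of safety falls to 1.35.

z = 2.92 m

Setting FS = 1.35 in FS = [c' + γz cos²β tanφ'] / [γz sinβ cosβ] and solving for z:
z = c' / [γ cosβ (FS·sinβ − cosβ·tanφ')]
  = 13.6 / [20.5·cos25.7°·(1.35·sin25.7° − cos25.7°·tan20.3°)]
  = 13.6 / [20.5·0.9011·(1.35·0.4337 − 0.9011·0.3699)]
  = 13.6 / 4.6572 = 2.920 m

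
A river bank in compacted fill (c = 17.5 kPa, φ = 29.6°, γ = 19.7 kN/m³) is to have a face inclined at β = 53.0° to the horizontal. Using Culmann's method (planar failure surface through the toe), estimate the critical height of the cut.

Culmann's analysis gives the critical failure plane at α_cr = (β + φ)/2 = (53.0 + 29.6)/2 = 41.3°, and the critical height
H_c = (4c/γ) · sinβ cosφ / [1 − cos(β − φ)]
    = (4·17.5/19.7) · sin53.0°·cos29.6° / [1 − cos(23.4°)]
    = 3.553 · 0.7986·0.8695 / [1 − 0.9178]
    = 3.553 · 0.6944 / 0.0822
    = 30.00 m

H_c = 30.00 m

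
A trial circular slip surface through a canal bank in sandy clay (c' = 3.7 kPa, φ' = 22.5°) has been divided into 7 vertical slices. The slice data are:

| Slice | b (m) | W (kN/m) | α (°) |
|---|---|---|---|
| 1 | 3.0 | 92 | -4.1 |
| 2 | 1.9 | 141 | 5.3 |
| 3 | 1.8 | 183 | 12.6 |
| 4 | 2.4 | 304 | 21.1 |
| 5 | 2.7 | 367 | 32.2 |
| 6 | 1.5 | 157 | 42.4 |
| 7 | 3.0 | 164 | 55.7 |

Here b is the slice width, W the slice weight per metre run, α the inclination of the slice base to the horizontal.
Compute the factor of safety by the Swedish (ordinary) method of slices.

FS = 0.97

Ordinary method of slices: FS = Σ[c'·Δl_i + (W_i cosα_i)·tanφ'] / Σ W_i sinα_i, with Δl_i = b_i / cosα_i.
Slice 1: Δl = 3.0/cos(-4.1°) = 3.008 m; N'_1 = 92·cos(-4.1°) = 91.8; c'Δl = 11.13; W sinα = -6.6
Slice 2: Δl = 1.9/cos5.3° = 1.908 m; N'_2 = 141·cos5.3° = 140.4; c'Δl = 7.06; W sinα = 13.0
Slice 3: Δl = 1.8/cos12.6° = 1.844 m; N'_3 = 183·cos12.6° = 178.6; c'Δl = 6.82; W sinα = 39.9
Slice 4: Δl = 2.4/cos21.1° = 2.572 m; N'_4 = 304·cos21.1° = 283.6; c'Δl = 9.52; W sinα = 109.4
Slice 5: Δl = 2.7/cos32.2° = 3.191 m; N'_5 = 367·cos32.2° = 310.6; c'Δl = 11.81; W sinα = 195.6
Slice 6: Δl = 1.5/cos42.4° = 2.031 m; N'_6 = 157·cos42.4° = 115.9; c'Δl = 7.52; W sinα = 105.9
Slice 7: Δl = 3.0/cos55.7° = 5.324 m; N'_7 = 164·cos55.7° = 92.4; c'Δl = 19.70; W sinα = 135.5
Σc'Δl = 73.6 kN/m; ΣN' = 1213.3 kN/m; ΣW sinα = 592.7 kN/m
Resisting = 73.6 + 1213.3·tan22.5° = 73.6 + 502.6 = 576.1 kN/m
FS = 576.1 / 592.7 = 0.972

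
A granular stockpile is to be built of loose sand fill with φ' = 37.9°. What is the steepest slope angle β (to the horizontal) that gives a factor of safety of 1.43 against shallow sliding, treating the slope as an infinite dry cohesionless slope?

For an infinite dry cohesionless slope FS = tanφ'/tanβ, so tanβ = tanφ' / FS.
tanβ = tan37.9° / 1.43 = 0.7785 / 1.43 = 0.5444
β = arctan(0.5444) = 28.56°

β = 28.6°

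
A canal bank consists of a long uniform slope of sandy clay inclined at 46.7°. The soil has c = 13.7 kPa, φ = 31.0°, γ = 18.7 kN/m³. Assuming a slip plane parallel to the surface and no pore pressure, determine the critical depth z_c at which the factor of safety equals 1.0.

Setting FS = 1.00 in FS = [c + γz cos²β tanφ] / [γz sinβ cosβ] and solving for z:
z = c / [γ cosβ (FS·sinβ − cosβ·tanφ)]
  = 13.7 / [18.7·cos46.7°·(1.00·sin46.7° − cos46.7°·tan31.0°)]
  = 13.7 / [18.7·0.6858·(1.00·0.7278 − 0.6858·0.6009)]
  = 13.7 / 4.0487 = 3.384 m

z_c = 3.38 m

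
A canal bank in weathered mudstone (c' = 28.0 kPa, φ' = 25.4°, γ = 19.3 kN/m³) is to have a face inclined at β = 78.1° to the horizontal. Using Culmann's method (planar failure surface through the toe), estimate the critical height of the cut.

Culmann's analysis gives the critical failure plane at α_cr = (β + φ')/2 = (78.1 + 25.4)/2 = 51.8°, and the critical height
H_c = (4c'/γ) · sinβ cosφ' / [1 − cos(β − φ')]
    = (4·28.0/19.3) · sin78.1°·cos25.4° / [1 − cos(52.7°)]
    = 5.803 · 0.9785·0.9033 / [1 − 0.6060]
    = 5.803 · 0.8839 / 0.3940
    = 13.02 m

H_c = 13.02 m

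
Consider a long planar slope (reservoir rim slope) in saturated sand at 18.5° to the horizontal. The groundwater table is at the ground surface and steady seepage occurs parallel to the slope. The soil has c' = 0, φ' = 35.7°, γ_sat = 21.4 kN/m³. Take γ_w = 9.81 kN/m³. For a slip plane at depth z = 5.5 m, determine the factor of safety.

FS = 1.16

With seepage parallel to the slope and the water table at the surface, the effective normal stress on the slip plane uses the buoyant unit weight γ' = γ_sat − γ_w while the driving shear stress uses γ_sat:
FS = [c' + γ' z cos²β tanφ'] / [γ_sat z sinβ cosβ]
(For c' = 0 this reduces to FS = (γ'/γ_sat)·tanφ'/tanβ.)
γ' = 21.4 − 9.81 = 11.59 kN/m³
Numerator = 0.0 + 11.59·5.5·cos²18.5°·tan35.7° = 0.0 + 11.59·5.5·0.8993·0.7186 = 41.194 kPa
Denominator = 21.4·5.5·sin18.5°·cos18.5° = 21.4·5.5·0.3173·0.9483 = 35.417 kPa
FS = 41.194 / 35.417 = 1.163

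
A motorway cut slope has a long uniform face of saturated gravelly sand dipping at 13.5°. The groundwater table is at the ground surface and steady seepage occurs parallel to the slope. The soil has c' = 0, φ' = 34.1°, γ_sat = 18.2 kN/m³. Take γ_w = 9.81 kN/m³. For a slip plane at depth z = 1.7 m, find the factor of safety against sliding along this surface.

FS = 1.30

With seepage parallel to the slope and the water table at the surface, the effective normal stress on the slip plane uses the buoyant unit weight γ' = γ_sat − γ_w while the driving shear stress uses γ_sat:
FS = [c' + γ' z cos²β tanφ'] / [γ_sat z sinβ cosβ]
(For c' = 0 this reduces to FS = (γ'/γ_sat)·tanφ'/tanβ.)
γ' = 18.2 − 9.81 = 8.39 kN/m³
Numerator = 0.0 + 8.39·1.7·cos²13.5°·tan34.1° = 0.0 + 8.39·1.7·0.9455·0.6771 = 9.131 kPa
Denominator = 18.2·1.7·sin13.5°·cos13.5° = 18.2·1.7·0.2334·0.9724 = 7.023 kPa
FS = 9.131 / 7.023 = 1.300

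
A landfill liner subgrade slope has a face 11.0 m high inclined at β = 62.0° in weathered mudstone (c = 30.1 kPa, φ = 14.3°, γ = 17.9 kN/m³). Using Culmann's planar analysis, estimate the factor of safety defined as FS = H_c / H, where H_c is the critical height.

H_c = (4c/γ) · sinβ cosφ / [1 − cos(β − φ)]
    = (4·30.1/17.9) · sin62.0°·cos14.3° / [1 − cos47.7°]
    = 6.726 · 0.8556 / 0.3270 = 17.60 m
FS = H_c / H = 17.60 / 11.0 = 1.600

FS = 1.60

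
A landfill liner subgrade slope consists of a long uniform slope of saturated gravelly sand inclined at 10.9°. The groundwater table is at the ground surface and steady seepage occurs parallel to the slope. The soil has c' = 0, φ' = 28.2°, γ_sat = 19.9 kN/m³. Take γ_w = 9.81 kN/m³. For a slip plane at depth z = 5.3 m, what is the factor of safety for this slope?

With seepage parallel to the slope and the water table at the surface, the effective normal stress on the slip plane uses the buoyant unit weight γ' = γ_sat − γ_w while the driving shear stress uses γ_sat:
FS = [c' + γ' z cos²β tanφ'] / [γ_sat z sinβ cosβ]
(For c' = 0 this reduces to FS = (γ'/γ_sat)·tanφ'/tanβ.)
γ' = 19.9 − 9.81 = 10.09 kN/m³
Numerator = 0.0 + 10.09·5.3·cos²10.9°·tan28.2° = 0.0 + 10.09·5.3·0.9642·0.5362 = 27.649 kPa
Denominator = 19.9·5.3·sin10.9°·cos10.9° = 19.9·5.3·0.1891·0.9820 = 19.584 kPa
FS = 27.649 / 19.584 = 1.412

FS = 1.41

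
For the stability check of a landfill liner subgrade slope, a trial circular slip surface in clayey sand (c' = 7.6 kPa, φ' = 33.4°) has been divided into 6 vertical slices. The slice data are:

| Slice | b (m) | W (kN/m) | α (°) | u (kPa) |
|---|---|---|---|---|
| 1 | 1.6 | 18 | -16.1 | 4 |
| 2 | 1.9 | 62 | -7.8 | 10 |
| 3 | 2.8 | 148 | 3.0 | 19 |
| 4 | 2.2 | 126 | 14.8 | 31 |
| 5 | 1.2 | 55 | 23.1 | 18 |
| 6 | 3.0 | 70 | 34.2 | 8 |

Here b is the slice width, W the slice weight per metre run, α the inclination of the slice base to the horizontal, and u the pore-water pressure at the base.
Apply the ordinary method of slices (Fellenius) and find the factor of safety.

FS = 3.10

Ordinary method of slices: FS = Σ[c'·Δl_i + (W_i cosα_i − u_i·Δl_i)·tanφ'] / Σ W_i sinα_i, with Δl_i = b_i / cosα_i.
Slice 1: Δl = 1.6/cos(-16.1°) = 1.665 m; N'_1 = 18·cos(-16.1°) − 4·1.665 = 10.6; c'Δl = 12.66; W sinα = -5.0
Slice 2: Δl = 1.9/cos(-7.8°) = 1.918 m; N'_2 = 62·cos(-7.8°) − 10·1.918 = 42.2; c'Δl = 14.57; W sinα = -8.4
Slice 3: Δl = 2.8/cos3.0° = 2.804 m; N'_3 = 148·cos3.0° − 19·2.804 = 94.5; c'Δl = 21.31; W sinα = 7.7
Slice 4: Δl = 2.2/cos14.8° = 2.275 m; N'_4 = 126·cos14.8° − 31·2.275 = 51.3; c'Δl = 17.29; W sinα = 32.2
Slice 5: Δl = 1.2/cos23.1° = 1.305 m; N'_5 = 55·cos23.1° − 18·1.305 = 27.1; c'Δl = 9.91; W sinα = 21.6
Slice 6: Δl = 3.0/cos34.2° = 3.627 m; N'_6 = 70·cos34.2° − 8·3.627 = 28.9; c'Δl = 27.57; W sinα = 39.3
Σc'Δl = 103.3 kN/m; ΣN' = 254.7 kN/m; ΣW sinα = 87.5 kN/m
Resisting = 103.3 + 254.7·tan33.4° = 103.3 + 167.9 = 271.2 kN/m
FS = 271.2 / 87.5 = 3.102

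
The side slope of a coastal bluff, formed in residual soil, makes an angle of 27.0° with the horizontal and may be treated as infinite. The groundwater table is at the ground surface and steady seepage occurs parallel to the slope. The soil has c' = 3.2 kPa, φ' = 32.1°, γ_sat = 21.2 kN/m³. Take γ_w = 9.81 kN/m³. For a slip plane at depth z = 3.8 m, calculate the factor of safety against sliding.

FS = 0.76

With seepage parallel to the slope and the water table at the surface, the effective normal stress on the slip plane uses the buoyant unit weight γ' = γ_sat − γ_w while the driving shear stress uses γ_sat:
FS = [c' + γ' z cos²β tanφ'] / [γ_sat z sinβ cosβ]
γ' = 21.2 − 9.81 = 11.39 kN/m³
Numerator = 3.2 + 11.39·3.8·cos²27.0°·tan32.1° = 3.2 + 11.39·3.8·0.7939·0.6273 = 24.755 kPa
Denominator = 21.2·3.8·sin27.0°·cos27.0° = 21.2·3.8·0.4540·0.8910 = 32.587 kPa
FS = 24.755 / 32.587 = 0.760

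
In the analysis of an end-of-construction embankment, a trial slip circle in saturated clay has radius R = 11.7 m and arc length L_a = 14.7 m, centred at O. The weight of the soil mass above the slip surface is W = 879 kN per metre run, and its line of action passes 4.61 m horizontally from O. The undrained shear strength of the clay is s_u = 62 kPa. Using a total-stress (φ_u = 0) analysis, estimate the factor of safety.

FS = 2.63

Taking moments about the centre O, the resisting moment is provided by the undrained shear strength acting along the arc:
M_R = s_u·L_a·R = 62·14.70·11.7 = 10663.4 kN·m/m
M_D = W·d = 879·4.61 = 4052.2 kN·m/m
FS = M_R / M_D = 10663.4 / 4052.2 = 2.632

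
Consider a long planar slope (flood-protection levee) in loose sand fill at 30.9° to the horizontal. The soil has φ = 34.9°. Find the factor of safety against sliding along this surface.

FS = 1.17

For a dry cohesionless infinite slope the factor of safety is FS = tanφ / tanβ.
FS = tan34.9° / tan30.9° = 0.6976 / 0.5985 = 1.166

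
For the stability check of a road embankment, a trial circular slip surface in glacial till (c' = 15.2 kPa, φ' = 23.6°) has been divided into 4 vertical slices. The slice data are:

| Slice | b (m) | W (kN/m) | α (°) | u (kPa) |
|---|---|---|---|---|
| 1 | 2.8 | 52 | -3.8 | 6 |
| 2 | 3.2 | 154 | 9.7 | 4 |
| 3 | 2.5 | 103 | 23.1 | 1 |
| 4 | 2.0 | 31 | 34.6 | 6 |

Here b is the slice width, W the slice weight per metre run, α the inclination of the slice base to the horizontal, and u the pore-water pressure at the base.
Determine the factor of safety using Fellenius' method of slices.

FS = 3.62

Ordinary method of slices: FS = Σ[c'·Δl_i + (W_i cosα_i − u_i·Δl_i)·tanφ'] / Σ W_i sinα_i, with Δl_i = b_i / cosα_i.
Slice 1: Δl = 2.8/cos(-3.8°) = 2.806 m; N'_1 = 52·cos(-3.8°) − 6·2.806 = 35.0; c'Δl = 42.65; W sinα = -3.4
Slice 2: Δl = 3.2/cos9.7° = 3.246 m; N'_2 = 154·cos9.7° − 4·3.246 = 138.8; c'Δl = 49.35; W sinα = 25.9
Slice 3: Δl = 2.5/cos23.1° = 2.718 m; N'_3 = 103·cos23.1° − 1·2.718 = 92.0; c'Δl = 41.31; W sinα = 40.4
Slice 4: Δl = 2.0/cos34.6° = 2.430 m; N'_4 = 31·cos34.6° − 6·2.430 = 10.9; c'Δl = 36.93; W sinα = 17.6
Σc'Δl = 170.2 kN/m; ΣN' = 276.8 kN/m; ΣW sinα = 80.5 kN/m
Resisting = 170.2 + 276.8·tan23.6° = 170.2 + 120.9 = 291.2 kN/m
FS = 291.2 / 80.5 = 3.617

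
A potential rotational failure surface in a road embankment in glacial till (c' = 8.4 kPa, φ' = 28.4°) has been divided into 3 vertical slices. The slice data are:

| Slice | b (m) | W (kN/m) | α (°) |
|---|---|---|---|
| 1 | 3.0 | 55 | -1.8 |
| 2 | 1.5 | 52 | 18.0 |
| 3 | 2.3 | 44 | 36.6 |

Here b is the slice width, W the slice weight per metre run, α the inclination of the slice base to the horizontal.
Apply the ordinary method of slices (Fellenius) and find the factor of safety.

FS = 3.40

Ordinary method of slices: FS = Σ[c'·Δl_i + (W_i cosα_i)·tanφ'] / Σ W_i sinα_i, with Δl_i = b_i / cosα_i.
Slice 1: Δl = 3.0/cos(-1.8°) = 3.001 m; N'_1 = 55·cos(-1.8°) = 55.0; c'Δl = 25.21; W sinα = -1.7
Slice 2: Δl = 1.5/cos18.0° = 1.577 m; N'_2 = 52·cos18.0° = 49.5; c'Δl = 13.25; W sinα = 16.1
Slice 3: Δl = 2.3/cos36.6° = 2.865 m; N'_3 = 44·cos36.6° = 35.3; c'Δl = 24.07; W sinα = 26.2
Σc'Δl = 62.5 kN/m; ΣN' = 139.8 kN/m; ΣW sinα = 40.6 kN/m
Resisting = 62.5 + 139.8·tan28.4° = 62.5 + 75.6 = 138.1 kN/m
FS = 138.1 / 40.6 = 3.403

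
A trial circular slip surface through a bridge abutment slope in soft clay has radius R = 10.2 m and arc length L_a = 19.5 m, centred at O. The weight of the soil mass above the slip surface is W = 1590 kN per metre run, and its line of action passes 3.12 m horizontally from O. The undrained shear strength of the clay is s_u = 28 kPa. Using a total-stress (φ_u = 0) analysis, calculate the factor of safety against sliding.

Taking moments about the centre O, the resisting moment is provided by the undrained shear strength acting along the arc:
M_R = s_u·L_a·R = 28·19.50·10.2 = 5569.2 kN·m/m
M_D = W·d = 1590·3.12 = 4960.8 kN·m/m
FS = M_R / M_D = 5569.2 / 4960.8 = 1.123

FS = 1.12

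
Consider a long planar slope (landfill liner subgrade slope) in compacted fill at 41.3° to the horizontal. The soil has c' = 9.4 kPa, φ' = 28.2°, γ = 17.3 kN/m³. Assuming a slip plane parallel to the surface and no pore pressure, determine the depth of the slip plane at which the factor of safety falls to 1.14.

z = 2.07 m

Setting FS = 1.14 in FS = [c' + γz cos²β tanφ'] / [γz sinβ cosβ] and solving for z:
z = c' / [γ cosβ (FS·sinβ − cosβ·tanφ')]
  = 9.4 / [17.3·cos41.3°·(1.14·sin41.3° − cos41.3°·tan28.2°)]
  = 9.4 / [17.3·0.7513·(1.14·0.6600 − 0.7513·0.5362)]
  = 9.4 / 4.5434 = 2.069 m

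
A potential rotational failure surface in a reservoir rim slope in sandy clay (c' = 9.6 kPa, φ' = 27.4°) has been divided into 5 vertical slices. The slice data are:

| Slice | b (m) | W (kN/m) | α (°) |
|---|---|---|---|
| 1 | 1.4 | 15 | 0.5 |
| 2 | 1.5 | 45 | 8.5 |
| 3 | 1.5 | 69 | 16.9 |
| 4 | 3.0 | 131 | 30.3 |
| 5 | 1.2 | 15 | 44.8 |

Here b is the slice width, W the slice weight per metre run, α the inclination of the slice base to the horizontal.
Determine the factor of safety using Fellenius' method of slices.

Ordinary method of slices: FS = Σ[c'·Δl_i + (W_i cosα_i)·tanφ'] / Σ W_i sinα_i, with Δl_i = b_i / cosα_i.
Slice 1: Δl = 1.4/cos0.5° = 1.400 m; N'_1 = 15·cos0.5° = 15.0; c'Δl = 13.44; W sinα = 0.1
Slice 2: Δl = 1.5/cos8.5° = 1.517 m; N'_2 = 45·cos8.5° = 44.5; c'Δl = 14.56; W sinα = 6.7
Slice 3: Δl = 1.5/cos16.9° = 1.568 m; N'_3 = 69·cos16.9° = 66.0; c'Δl = 15.05; W sinα = 20.1
Slice 4: Δl = 3.0/cos30.3° = 3.475 m; N'_4 = 131·cos30.3° = 113.1; c'Δl = 33.36; W sinα = 66.1
Slice 5: Δl = 1.2/cos44.8° = 1.691 m; N'_5 = 15·cos44.8° = 10.6; c'Δl = 16.24; W sinα = 10.6
Σc'Δl = 92.6 kN/m; ΣN' = 249.3 kN/m; ΣW sinα = 103.5 kN/m
Resisting = 92.6 + 249.3·tan27.4° = 92.6 + 129.2 = 221.9 kN/m
FS = 221.9 / 103.5 = 2.143

FS = 2.14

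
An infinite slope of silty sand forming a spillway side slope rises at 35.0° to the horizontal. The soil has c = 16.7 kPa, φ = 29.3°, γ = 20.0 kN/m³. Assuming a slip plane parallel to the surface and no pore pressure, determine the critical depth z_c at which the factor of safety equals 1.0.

z_c = 8.95 m

Setting FS = 1.00 in FS = [c + γz cos²β tanφ] / [γz sinβ cosβ] and solving for z:
z = c / [γ cosβ (FS·sinβ − cosβ·tanφ)]
  = 16.7 / [20.0·cos35.0°·(1.00·sin35.0° − cos35.0°·tan29.3°)]
  = 16.7 / [20.0·0.8192·(1.00·0.5736 − 0.8192·0.5612)]
  = 16.7 / 1.8659 = 8.950 m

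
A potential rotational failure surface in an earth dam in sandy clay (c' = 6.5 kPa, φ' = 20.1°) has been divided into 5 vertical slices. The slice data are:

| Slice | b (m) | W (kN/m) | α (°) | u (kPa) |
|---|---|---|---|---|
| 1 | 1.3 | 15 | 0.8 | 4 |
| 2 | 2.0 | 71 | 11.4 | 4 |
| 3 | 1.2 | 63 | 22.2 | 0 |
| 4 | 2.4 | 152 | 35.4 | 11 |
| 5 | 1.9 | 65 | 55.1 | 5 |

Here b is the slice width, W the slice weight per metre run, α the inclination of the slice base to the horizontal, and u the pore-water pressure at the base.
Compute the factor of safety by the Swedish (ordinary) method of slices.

FS = 0.89

Ordinary method of slices: FS = Σ[c'·Δl_i + (W_i cosα_i − u_i·Δl_i)·tanφ'] / Σ W_i sinα_i, with Δl_i = b_i / cosα_i.
Slice 1: Δl = 1.3/cos0.8° = 1.300 m; N'_1 = 15·cos0.8° − 4·1.300 = 9.8; c'Δl = 8.45; W sinα = 0.2
Slice 2: Δl = 2.0/cos11.4° = 2.040 m; N'_2 = 71·cos11.4° − 4·2.040 = 61.4; c'Δl = 13.26; W sinα = 14.0
Slice 3: Δl = 1.2/cos22.2° = 1.296 m; N'_3 = 63·cos22.2° − 0·1.296 = 58.3; c'Δl = 8.42; W sinα = 23.8
Slice 4: Δl = 2.4/cos35.4° = 2.944 m; N'_4 = 152·cos35.4° − 11·2.944 = 91.5; c'Δl = 19.14; W sinα = 88.1
Slice 5: Δl = 1.9/cos55.1° = 3.321 m; N'_5 = 65·cos55.1° − 5·3.321 = 20.6; c'Δl = 21.59; W sinα = 53.3
Σc'Δl = 70.9 kN/m; ΣN' = 241.7 kN/m; ΣW sinα = 179.4 kN/m
Resisting = 70.9 + 241.7·tan20.1° = 70.9 + 88.4 = 159.3 kN/m
FS = 159.3 / 179.4 = 0.888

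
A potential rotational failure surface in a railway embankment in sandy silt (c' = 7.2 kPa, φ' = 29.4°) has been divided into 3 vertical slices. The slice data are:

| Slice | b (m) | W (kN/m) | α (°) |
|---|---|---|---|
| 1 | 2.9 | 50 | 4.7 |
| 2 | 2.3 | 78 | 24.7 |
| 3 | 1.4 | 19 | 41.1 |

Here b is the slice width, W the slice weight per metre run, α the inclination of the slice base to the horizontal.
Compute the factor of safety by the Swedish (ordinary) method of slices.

Ordinary method of slices: FS = Σ[c'·Δl_i + (W_i cosα_i)·tanφ'] / Σ W_i sinα_i, with Δl_i = b_i / cosα_i.
Slice 1: Δl = 2.9/cos4.7° = 2.910 m; N'_1 = 50·cos4.7° = 49.8; c'Δl = 20.95; W sinα = 4.1
Slice 2: Δl = 2.3/cos24.7° = 2.532 m; N'_2 = 78·cos24.7° = 70.9; c'Δl = 18.23; W sinα = 32.6
Slice 3: Δl = 1.4/cos41.1° = 1.858 m; N'_3 = 19·cos41.1° = 14.3; c'Δl = 13.38; W sinα = 12.5
Σc'Δl = 52.6 kN/m; ΣN' = 135.0 kN/m; ΣW sinα = 49.2 kN/m
Resisting = 52.6 + 135.0·tan29.4° = 52.6 + 76.1 = 128.6 kN/m
FS = 128.6 / 49.2 = 2.615

FS = 2.62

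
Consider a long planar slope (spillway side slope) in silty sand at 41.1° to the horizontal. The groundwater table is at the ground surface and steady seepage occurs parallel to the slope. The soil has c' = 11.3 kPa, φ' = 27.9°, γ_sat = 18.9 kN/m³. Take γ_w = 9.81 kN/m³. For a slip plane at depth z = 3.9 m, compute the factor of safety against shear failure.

FS = 0.60

With seepage parallel to the slope and the water table at the surface, the effective normal stress on the slip plane uses the buoyant unit weight γ' = γ_sat − γ_w while the driving shear stress uses γ_sat:
FS = [c' + γ' z cos²β tanφ'] / [γ_sat z sinβ cosβ]
γ' = 18.9 − 9.81 = 9.09 kN/m³
Numerator = 11.3 + 9.09·3.9·cos²41.1°·tan27.9° = 11.3 + 9.09·3.9·0.5679·0.5295 = 21.959 kPa
Denominator = 18.9·3.9·sin41.1°·cos41.1° = 18.9·3.9·0.6574·0.7536 = 36.514 kPa
FS = 21.959 / 36.514 = 0.601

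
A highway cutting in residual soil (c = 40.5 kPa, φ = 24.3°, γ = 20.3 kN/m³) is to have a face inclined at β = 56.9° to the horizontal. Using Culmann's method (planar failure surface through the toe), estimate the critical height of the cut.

H_c = 38.67 m

Culmann's analysis gives the critical failure plane at α_cr = (β + φ)/2 = (56.9 + 24.3)/2 = 40.6°, and the critical height
H_c = (4c/γ) · sinβ cosφ / [1 − cos(β − φ)]
    = (4·40.5/20.3) · sin56.9°·cos24.3° / [1 − cos(32.6°)]
    = 7.980 · 0.8377·0.9114 / [1 − 0.8425]
    = 7.980 · 0.7635 / 0.1575
    = 38.67 m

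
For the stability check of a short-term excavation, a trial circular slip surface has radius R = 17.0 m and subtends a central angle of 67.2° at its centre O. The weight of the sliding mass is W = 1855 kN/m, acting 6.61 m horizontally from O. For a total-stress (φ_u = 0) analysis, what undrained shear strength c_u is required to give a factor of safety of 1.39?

FS = c_u·L_a·R / (W·d), so c_u = FS·W·d / (L_a·R).
Arc length L_a = R·θ = 17.0·(67.2°·π/180) = 17.0·1.1729 = 19.94 m
c_u = 1.39·1855·6.61 / (19.94·17.0) = 17043.6 / 338.96 = 50.28 kPa

c_u = 50.3 kPa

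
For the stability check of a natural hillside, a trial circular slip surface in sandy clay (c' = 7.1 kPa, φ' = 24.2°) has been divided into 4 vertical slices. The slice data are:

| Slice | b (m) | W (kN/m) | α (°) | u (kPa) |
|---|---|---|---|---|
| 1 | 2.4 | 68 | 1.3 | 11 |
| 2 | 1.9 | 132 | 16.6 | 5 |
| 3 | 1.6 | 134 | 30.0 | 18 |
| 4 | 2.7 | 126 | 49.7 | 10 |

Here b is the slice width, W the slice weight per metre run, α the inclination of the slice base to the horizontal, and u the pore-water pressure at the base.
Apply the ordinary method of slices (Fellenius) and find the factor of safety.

Ordinary method of slices: FS = Σ[c'·Δl_i + (W_i cosα_i − u_i·Δl_i)·tanφ'] / Σ W_i sinα_i, with Δl_i = b_i / cosα_i.
Slice 1: Δl = 2.4/cos1.3° = 2.401 m; N'_1 = 68·cos1.3° − 11·2.401 = 41.6; c'Δl = 17.04; W sinα = 1.5
Slice 2: Δl = 1.9/cos16.6° = 1.983 m; N'_2 = 132·cos16.6° − 5·1.983 = 116.6; c'Δl = 14.08; W sinα = 37.7
Slice 3: Δl = 1.6/cos30.0° = 1.848 m; N'_3 = 134·cos30.0° − 18·1.848 = 82.8; c'Δl = 13.12; W sinα = 67.0
Slice 4: Δl = 2.7/cos49.7° = 4.174 m; N'_4 = 126·cos49.7° − 10·4.174 = 39.8; c'Δl = 29.64; W sinα = 96.1
Σc'Δl = 73.9 kN/m; ΣN' = 280.7 kN/m; ΣW sinα = 202.3 kN/m
Resisting = 73.9 + 280.7·tan24.2° = 73.9 + 126.2 = 200.0 kN/m
FS = 200.0 / 202.3 = 0.989

FS = 0.99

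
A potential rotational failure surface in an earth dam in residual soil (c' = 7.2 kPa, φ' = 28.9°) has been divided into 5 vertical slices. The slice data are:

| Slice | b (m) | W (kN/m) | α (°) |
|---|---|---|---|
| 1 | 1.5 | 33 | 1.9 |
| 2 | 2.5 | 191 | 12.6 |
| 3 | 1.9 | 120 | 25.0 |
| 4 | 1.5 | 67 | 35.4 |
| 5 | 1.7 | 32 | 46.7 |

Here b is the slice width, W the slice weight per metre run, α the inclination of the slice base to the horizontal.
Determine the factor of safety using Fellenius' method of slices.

Ordinary method of slices: FS = Σ[c'·Δl_i + (W_i cosα_i)·tanφ'] / Σ W_i sinα_i, with Δl_i = b_i / cosα_i.
Slice 1: Δl = 1.5/cos1.9° = 1.501 m; N'_1 = 33·cos1.9° = 33.0; c'Δl = 10.81; W sinα = 1.1
Slice 2: Δl = 2.5/cos12.6° = 2.562 m; N'_2 = 191·cos12.6° = 186.4; c'Δl = 18.44; W sinα = 41.7
Slice 3: Δl = 1.9/cos25.0° = 2.096 m; N'_3 = 120·cos25.0° = 108.8; c'Δl = 15.09; W sinα = 50.7
Slice 4: Δl = 1.5/cos35.4° = 1.840 m; N'_4 = 67·cos35.4° = 54.6; c'Δl = 13.25; W sinα = 38.8
Slice 5: Δl = 1.7/cos46.7° = 2.479 m; N'_5 = 32·cos46.7° = 21.9; c'Δl = 17.85; W sinα = 23.3
Σc'Δl = 75.4 kN/m; ΣN' = 404.7 kN/m; ΣW sinα = 155.6 kN/m
Resisting = 75.4 + 404.7·tan28.9° = 75.4 + 223.4 = 298.8 kN/m
FS = 298.8 / 155.6 = 1.921

FS = 1.92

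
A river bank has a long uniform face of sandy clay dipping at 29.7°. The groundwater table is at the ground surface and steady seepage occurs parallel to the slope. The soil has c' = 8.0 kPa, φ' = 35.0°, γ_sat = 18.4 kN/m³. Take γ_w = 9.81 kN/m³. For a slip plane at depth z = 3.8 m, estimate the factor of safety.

FS = 0.84

With seepage parallel to the slope and the water table at the surface, the effective normal stress on the slip plane uses the buoyant unit weight γ' = γ_sat − γ_w while the driving shear stress uses γ_sat:
FS = [c' + γ' z cos²β tanφ'] / [γ_sat z sinβ cosβ]
γ' = 18.4 − 9.81 = 8.59 kN/m³
Numerator = 8.0 + 8.59·3.8·cos²29.7°·tan35.0° = 8.0 + 8.59·3.8·0.7545·0.7002 = 25.245 kPa
Denominator = 18.4·3.8·sin29.7°·cos29.7° = 18.4·3.8·0.4955·0.8686 = 30.092 kPa
FS = 25.245 / 30.092 = 0.839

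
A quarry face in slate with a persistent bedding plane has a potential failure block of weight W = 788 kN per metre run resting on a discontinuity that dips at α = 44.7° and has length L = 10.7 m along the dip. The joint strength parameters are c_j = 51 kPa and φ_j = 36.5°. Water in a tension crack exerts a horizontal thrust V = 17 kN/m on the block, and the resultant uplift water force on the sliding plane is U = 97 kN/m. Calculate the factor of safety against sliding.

Resolving the block weight along and normal to the plane and applying the Mohr–Coulomb strength on the joint:
N' = W cosα − U − V sinα = 788·cos44.7° − 97 − 17·sin44.7° = 451.2 kN/m
Driving force T = W sinα + V cosα = 788·sin44.7° + 17·cos44.7° = 566.4 kN/m
Resisting force R = c_j·L + N'·tanφ_j = 51·10.7 + 451.2·tan36.5° = 545.7 + 333.8 = 879.5 kN/m
FS = R / T = 879.5 / 566.4 = 1.553

FS = 1.55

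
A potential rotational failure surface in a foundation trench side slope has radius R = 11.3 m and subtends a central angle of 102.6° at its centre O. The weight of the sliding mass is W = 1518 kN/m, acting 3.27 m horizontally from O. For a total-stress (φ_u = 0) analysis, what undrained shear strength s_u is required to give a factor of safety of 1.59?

FS = s_u·L_a·R / (W·d), so s_u = FS·W·d / (L_a·R).
Arc length L_a = R·θ = 11.3·(102.6°·π/180) = 11.3·1.7907 = 20.23 m
s_u = 1.59·1518·3.27 / (20.23·11.3) = 7892.5 / 228.66 = 34.52 kPa

s_u = 34.5 kPa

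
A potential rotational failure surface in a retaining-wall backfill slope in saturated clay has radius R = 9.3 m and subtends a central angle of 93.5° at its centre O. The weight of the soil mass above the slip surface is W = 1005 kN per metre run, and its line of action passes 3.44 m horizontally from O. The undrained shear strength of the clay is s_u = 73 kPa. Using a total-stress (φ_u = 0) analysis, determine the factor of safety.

Taking moments about the centre O, the resisting moment is provided by the undrained shear strength acting along the arc:
Arc length L_a = R·θ = 9.3·(93.5°·π/180) = 9.3·1.6319 = 15.18 m
M_R = s_u·L_a·R = 73·15.18·9.3 = 10303.3 kN·m/m
M_D = W·d = 1005·3.44 = 3457.2 kN·m/m
FS = M_R / M_D = 10303.3 / 3457.2 = 2.980

FS = 2.98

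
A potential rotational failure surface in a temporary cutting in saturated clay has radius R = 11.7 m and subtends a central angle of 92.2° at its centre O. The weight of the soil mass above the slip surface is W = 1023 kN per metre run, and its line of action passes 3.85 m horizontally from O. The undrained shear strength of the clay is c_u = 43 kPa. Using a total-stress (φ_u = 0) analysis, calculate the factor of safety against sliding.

Taking moments about the centre O, the resisting moment is provided by the undrained shear strength acting along the arc:
Arc length L_a = R·θ = 11.7·(92.2°·π/180) = 11.7·1.6092 = 18.83 m
M_R = c_u·L_a·R = 43·18.83·11.7 = 9472.1 kN·m/m
M_D = W·d = 1023·3.85 = 3938.6 kN·m/m
FS = M_R / M_D = 9472.1 / 3938.6 = 2.405

FS = 2.40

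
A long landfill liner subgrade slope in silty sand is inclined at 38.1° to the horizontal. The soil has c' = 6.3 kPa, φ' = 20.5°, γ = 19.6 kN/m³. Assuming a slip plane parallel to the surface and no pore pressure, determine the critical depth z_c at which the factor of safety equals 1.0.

z_c = 1.27 m

Setting FS = 1.00 in FS = [c' + γz cos²β tanφ'] / [γz sinβ cosβ] and solving for z:
z = c' / [γ cosβ (FS·sinβ − cosβ·tanφ')]
  = 6.3 / [19.6·cos38.1°·(1.00·sin38.1° − cos38.1°·tan20.5°)]
  = 6.3 / [19.6·0.7869·(1.00·0.6170 − 0.7869·0.3739)]
  = 6.3 / 4.9790 = 1.265 m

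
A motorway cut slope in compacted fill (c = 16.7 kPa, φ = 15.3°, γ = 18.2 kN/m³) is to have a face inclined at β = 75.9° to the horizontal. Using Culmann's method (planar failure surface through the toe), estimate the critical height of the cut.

Culmann's analysis gives the critical failure plane at α_cr = (β + φ)/2 = (75.9 + 15.3)/2 = 45.6°, and the critical height
H_c = (4c/γ) · sinβ cosφ / [1 − cos(β − φ)]
    = (4·16.7/18.2) · sin75.9°·cos15.3° / [1 − cos(60.6°)]
    = 3.670 · 0.9699·0.9646 / [1 − 0.4909]
    = 3.670 · 0.9355 / 0.5091
    = 6.74 m

H_c = 6.74 m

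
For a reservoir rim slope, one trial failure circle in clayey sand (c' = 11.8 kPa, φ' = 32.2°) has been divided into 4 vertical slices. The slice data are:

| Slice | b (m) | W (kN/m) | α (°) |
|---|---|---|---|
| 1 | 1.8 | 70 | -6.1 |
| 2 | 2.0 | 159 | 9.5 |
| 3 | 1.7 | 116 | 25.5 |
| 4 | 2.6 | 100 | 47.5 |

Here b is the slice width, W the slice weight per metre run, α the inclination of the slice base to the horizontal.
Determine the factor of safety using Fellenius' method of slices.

Ordinary method of slices: FS = Σ[c'·Δl_i + (W_i cosα_i)·tanφ'] / Σ W_i sinα_i, with Δl_i = b_i / cosα_i.
Slice 1: Δl = 1.8/cos(-6.1°) = 1.810 m; N'_1 = 70·cos(-6.1°) = 69.6; c'Δl = 21.36; W sinα = -7.4
Slice 2: Δl = 2.0/cos9.5° = 2.028 m; N'_2 = 159·cos9.5° = 156.8; c'Δl = 23.93; W sinα = 26.2
Slice 3: Δl = 1.7/cos25.5° = 1.883 m; N'_3 = 116·cos25.5° = 104.7; c'Δl = 22.23; W sinα = 49.9
Slice 4: Δl = 2.6/cos47.5° = 3.848 m; N'_4 = 100·cos47.5° = 67.6; c'Δl = 45.41; W sinα = 73.7
Σc'Δl = 112.9 kN/m; ΣN' = 398.7 kN/m; ΣW sinα = 142.5 kN/m
Resisting = 112.9 + 398.7·tan32.2° = 112.9 + 251.1 = 364.0 kN/m
FS = 364.0 / 142.5 = 2.555

FS = 2.55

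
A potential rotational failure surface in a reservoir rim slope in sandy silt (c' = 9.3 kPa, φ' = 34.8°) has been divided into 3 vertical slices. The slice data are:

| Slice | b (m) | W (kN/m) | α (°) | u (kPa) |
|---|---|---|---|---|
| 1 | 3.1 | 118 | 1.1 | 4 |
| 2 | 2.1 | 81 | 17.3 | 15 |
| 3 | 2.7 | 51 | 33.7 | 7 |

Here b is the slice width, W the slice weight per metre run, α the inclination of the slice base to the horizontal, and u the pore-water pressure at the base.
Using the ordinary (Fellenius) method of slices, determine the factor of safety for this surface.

FS = 3.61

Ordinary method of slices: FS = Σ[c'·Δl_i + (W_i cosα_i − u_i·Δl_i)·tanφ'] / Σ W_i sinα_i, with Δl_i = b_i / cosα_i.
Slice 1: Δl = 3.1/cos1.1° = 3.101 m; N'_1 = 118·cos1.1° − 4·3.101 = 105.6; c'Δl = 28.84; W sinα = 2.3
Slice 2: Δl = 2.1/cos17.3° = 2.200 m; N'_2 = 81·cos17.3° − 15·2.200 = 44.3; c'Δl = 20.46; W sinα = 24.1
Slice 3: Δl = 2.7/cos33.7° = 3.245 m; N'_3 = 51·cos33.7° − 7·3.245 = 19.7; c'Δl = 30.18; W sinα = 28.3
Σc'Δl = 79.5 kN/m; ΣN' = 169.6 kN/m; ΣW sinα = 54.6 kN/m
Resisting = 79.5 + 169.6·tan34.8° = 79.5 + 117.9 = 197.4 kN/m
FS = 197.4 / 54.6 = 3.612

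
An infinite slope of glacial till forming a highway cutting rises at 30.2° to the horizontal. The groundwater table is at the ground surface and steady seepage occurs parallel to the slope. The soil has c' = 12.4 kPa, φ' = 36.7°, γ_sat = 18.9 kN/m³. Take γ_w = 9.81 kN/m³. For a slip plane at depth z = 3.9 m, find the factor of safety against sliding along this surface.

With seepage parallel to the slope and the water table at the surface, the effective normal stress on the slip plane uses the buoyant unit weight γ' = γ_sat − γ_w while the driving shear stress uses γ_sat:
FS = [c' + γ' z cos²β tanφ'] / [γ_sat z sinβ cosβ]
γ' = 18.9 − 9.81 = 9.09 kN/m³
Numerator = 12.4 + 9.09·3.9·cos²30.2°·tan36.7° = 12.4 + 9.09·3.9·0.7470·0.7454 = 32.138 kPa
Denominator = 18.9·3.9·sin30.2°·cos30.2° = 18.9·3.9·0.5030·0.8643 = 32.045 kPa
FS = 32.138 / 32.045 = 1.003

FS = 1.00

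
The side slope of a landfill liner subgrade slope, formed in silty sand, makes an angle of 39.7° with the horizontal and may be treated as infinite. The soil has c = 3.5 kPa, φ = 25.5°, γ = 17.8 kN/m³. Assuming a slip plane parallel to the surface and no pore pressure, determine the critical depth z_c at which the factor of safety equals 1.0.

z_c = 0.94 m

Setting FS = 1.00 in FS = [c + γz cos²β tanφ] / [γz sinβ cosβ] and solving for z:
z = c / [γ cosβ (FS·sinβ − cosβ·tanφ)]
  = 3.5 / [17.8·cos39.7°·(1.00·sin39.7° − cos39.7°·tan25.5°)]
  = 3.5 / [17.8·0.7694·(1.00·0.6388 − 0.7694·0.4770)]
  = 3.5 / 3.7222 = 0.940 m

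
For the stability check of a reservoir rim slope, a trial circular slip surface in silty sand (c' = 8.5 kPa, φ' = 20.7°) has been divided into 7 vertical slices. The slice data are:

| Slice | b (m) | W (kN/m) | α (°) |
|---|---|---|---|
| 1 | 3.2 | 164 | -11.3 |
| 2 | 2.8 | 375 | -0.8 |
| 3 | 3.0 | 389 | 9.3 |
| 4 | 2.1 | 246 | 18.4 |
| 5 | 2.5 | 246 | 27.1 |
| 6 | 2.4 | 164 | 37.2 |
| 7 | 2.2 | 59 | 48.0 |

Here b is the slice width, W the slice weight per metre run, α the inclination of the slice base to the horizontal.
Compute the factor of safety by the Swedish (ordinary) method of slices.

FS = 2.11

Ordinary method of slices: FS = Σ[c'·Δl_i + (W_i cosα_i)·tanφ'] / Σ W_i sinα_i, with Δl_i = b_i / cosα_i.
Slice 1: Δl = 3.2/cos(-11.3°) = 3.263 m; N'_1 = 164·cos(-11.3°) = 160.8; c'Δl = 27.74; W sinα = -32.1
Slice 2: Δl = 2.8/cos(-0.8°) = 2.800 m; N'_2 = 375·cos(-0.8°) = 375.0; c'Δl = 23.80; W sinα = -5.2
Slice 3: Δl = 3.0/cos9.3° = 3.040 m; N'_3 = 389·cos9.3° = 383.9; c'Δl = 25.84; W sinα = 62.9
Slice 4: Δl = 2.1/cos18.4° = 2.213 m; N'_4 = 246·cos18.4° = 233.4; c'Δl = 18.81; W sinα = 77.6
Slice 5: Δl = 2.5/cos27.1° = 2.808 m; N'_5 = 246·cos27.1° = 219.0; c'Δl = 23.87; W sinα = 112.1
Slice 6: Δl = 2.4/cos37.2° = 3.013 m; N'_6 = 164·cos37.2° = 130.6; c'Δl = 25.61; W sinα = 99.2
Slice 7: Δl = 2.2/cos48.0° = 3.288 m; N'_7 = 59·cos48.0° = 39.5; c'Δl = 27.95; W sinα = 43.8
Σc'Δl = 173.6 kN/m; ΣN' = 1542.2 kN/m; ΣW sinα = 358.2 kN/m
Resisting = 173.6 + 1542.2·tan20.7° = 173.6 + 582.7 = 756.4 kN/m
FS = 756.4 / 358.2 = 2.112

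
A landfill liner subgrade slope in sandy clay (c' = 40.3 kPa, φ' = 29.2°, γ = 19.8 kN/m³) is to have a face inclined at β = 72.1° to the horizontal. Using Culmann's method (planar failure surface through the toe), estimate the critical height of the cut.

H_c = 25.29 m

Culmann's analysis gives the critical failure plane at α_cr = (β + φ')/2 = (72.1 + 29.2)/2 = 50.6°, and the critical height
H_c = (4c'/γ) · sinβ cosφ' / [1 − cos(β − φ')]
    = (4·40.3/19.8) · sin72.1°·cos29.2° / [1 − cos(42.9°)]
    = 8.141 · 0.9516·0.8729 / [1 − 0.7325]
    = 8.141 · 0.8307 / 0.2675
    = 25.29 m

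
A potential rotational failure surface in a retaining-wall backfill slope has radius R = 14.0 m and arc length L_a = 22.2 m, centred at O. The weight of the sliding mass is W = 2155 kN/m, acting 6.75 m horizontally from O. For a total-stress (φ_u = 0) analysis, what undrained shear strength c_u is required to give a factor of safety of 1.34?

c_u = 62.7 kPa

FS = c_u·L_a·R / (W·d), so c_u = FS·W·d / (L_a·R).
c_u = 1.34·2155·6.75 / (22.20·14.0) = 19492.0 / 310.80 = 62.72 kPa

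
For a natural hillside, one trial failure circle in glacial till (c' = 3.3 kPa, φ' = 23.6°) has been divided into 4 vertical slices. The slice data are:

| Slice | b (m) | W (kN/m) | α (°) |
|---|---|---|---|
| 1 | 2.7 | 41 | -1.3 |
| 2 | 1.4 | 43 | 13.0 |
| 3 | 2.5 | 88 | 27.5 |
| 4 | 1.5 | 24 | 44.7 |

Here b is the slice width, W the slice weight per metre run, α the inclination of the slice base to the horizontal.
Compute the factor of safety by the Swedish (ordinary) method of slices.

Ordinary method of slices: FS = Σ[c'·Δl_i + (W_i cosα_i)·tanφ'] / Σ W_i sinα_i, with Δl_i = b_i / cosα_i.
Slice 1: Δl = 2.7/cos(-1.3°) = 2.701 m; N'_1 = 41·cos(-1.3°) = 41.0; c'Δl = 8.91; W sinα = -0.9
Slice 2: Δl = 1.4/cos13.0° = 1.437 m; N'_2 = 43·cos13.0° = 41.9; c'Δl = 4.74; W sinα = 9.7
Slice 3: Δl = 2.5/cos27.5° = 2.818 m; N'_3 = 88·cos27.5° = 78.1; c'Δl = 9.30; W sinα = 40.6
Slice 4: Δl = 1.5/cos44.7° = 2.110 m; N'_4 = 24·cos44.7° = 17.1; c'Δl = 6.96; W sinα = 16.9
Σc'Δl = 29.9 kN/m; ΣN' = 178.0 kN/m; ΣW sinα = 66.3 kN/m
Resisting = 29.9 + 178.0·tan23.6° = 29.9 + 77.8 = 107.7 kN/m
FS = 107.7 / 66.3 = 1.625

FS = 1.63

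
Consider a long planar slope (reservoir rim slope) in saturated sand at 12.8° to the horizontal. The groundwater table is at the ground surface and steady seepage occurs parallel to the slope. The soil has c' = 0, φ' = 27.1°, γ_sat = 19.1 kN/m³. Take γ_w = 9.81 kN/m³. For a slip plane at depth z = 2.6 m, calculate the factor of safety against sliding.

FS = 1.10

With seepage parallel to the slope and the water table at the surface, the effective normal stress on the slip plane uses the buoyant unit weight γ' = γ_sat − γ_w while the driving shear stress uses γ_sat:
FS = [c' + γ' z cos²β tanφ'] / [γ_sat z sinβ cosβ]
(For c' = 0 this reduces to FS = (γ'/γ_sat)·tanφ'/tanβ.)
γ' = 19.1 − 9.81 = 9.29 kN/m³
Numerator = 0.0 + 9.29·2.6·cos²12.8°·tan27.1° = 0.0 + 9.29·2.6·0.9509·0.5117 = 11.754 kPa
Denominator = 19.1·2.6·sin12.8°·cos12.8° = 19.1·2.6·0.2215·0.9751 = 10.729 kPa
FS = 11.754 / 10.729 = 1.096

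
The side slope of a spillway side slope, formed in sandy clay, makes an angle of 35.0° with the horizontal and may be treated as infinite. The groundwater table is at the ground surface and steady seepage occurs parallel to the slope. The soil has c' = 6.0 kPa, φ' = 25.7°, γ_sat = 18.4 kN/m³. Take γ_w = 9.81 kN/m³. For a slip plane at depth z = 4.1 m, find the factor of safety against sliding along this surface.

With seepage parallel to the slope and the water table at the surface, the effective normal stress on the slip plane uses the buoyant unit weight γ' = γ_sat − γ_w while the driving shear stress uses γ_sat:
FS = [c' + γ' z cos²β tanφ'] / [γ_sat z sinβ cosβ]
γ' = 18.4 − 9.81 = 8.59 kN/m³
Numerator = 6.0 + 8.59·4.1·cos²35.0°·tan25.7° = 6.0 + 8.59·4.1·0.6710·0.4813 = 17.373 kPa
Denominator = 18.4·4.1·sin35.0°·cos35.0° = 18.4·4.1·0.5736·0.8192 = 35.445 kPa
FS = 17.373 / 35.445 = 0.490

FS = 0.49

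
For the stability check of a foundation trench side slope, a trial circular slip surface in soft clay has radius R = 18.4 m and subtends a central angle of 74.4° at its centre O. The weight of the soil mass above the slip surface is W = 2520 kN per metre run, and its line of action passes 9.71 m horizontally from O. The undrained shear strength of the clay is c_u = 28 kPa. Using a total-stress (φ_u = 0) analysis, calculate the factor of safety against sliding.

FS = 0.50

Taking moments about the centre O, the resisting moment is provided by the undrained shear strength acting along the arc:
Arc length L_a = R·θ = 18.4·(74.4°·π/180) = 18.4·1.2985 = 23.89 m
M_R = c_u·L_a·R = 28·23.89·18.4 = 12309.6 kN·m/m
M_D = W·d = 2520·9.71 = 24469.2 kN·m/m
FS = M_R / M_D = 12309.6 / 24469.2 = 0.503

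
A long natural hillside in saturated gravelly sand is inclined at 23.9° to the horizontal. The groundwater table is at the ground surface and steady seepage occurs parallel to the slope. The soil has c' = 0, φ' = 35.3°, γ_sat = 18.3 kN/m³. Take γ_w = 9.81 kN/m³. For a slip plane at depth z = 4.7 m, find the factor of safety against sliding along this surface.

With seepage parallel to the slope and the water table at the surface, the effective normal stress on the slip plane uses the buoyant unit weight γ' = γ_sat − γ_w while the driving shear stress uses γ_sat:
FS = [c' + γ' z cos²β tanφ'] / [γ_sat z sinβ cosβ]
(For c' = 0 this reduces to FS = (γ'/γ_sat)·tanφ'/tanβ.)
γ' = 18.3 − 9.81 = 8.49 kN/m³
Numerator = 0.0 + 8.49·4.7·cos²23.9°·tan35.3° = 0.0 + 8.49·4.7·0.8359·0.7080 = 23.615 kPa
Denominator = 18.3·4.7·sin23.9°·cos23.9° = 18.3·4.7·0.4051·0.9143 = 31.858 kPa
FS = 23.615 / 31.858 = 0.741

FS = 0.74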